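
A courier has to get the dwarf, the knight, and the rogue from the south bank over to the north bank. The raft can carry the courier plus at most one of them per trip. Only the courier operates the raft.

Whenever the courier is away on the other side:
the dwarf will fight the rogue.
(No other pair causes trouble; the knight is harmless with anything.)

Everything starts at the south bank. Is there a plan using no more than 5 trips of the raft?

Yes

Yes — this plan uses 5 crossings (≤ 5):
1. Courier goes to the north bank with the dwarf.  [the south bank: the knight, the rogue | the north bank: the dwarf]
2. Courier goes back to the south bank alone.  [the south bank: the knight, the rogue | the north bank: the dwarf]
3. Courier goes to the north bank with the knight.  [the south bank: the rogue | the north bank: the dwarf, the knight]
4. Courier goes back to the south bank alone.  [the south bank: the rogue | the north bank: the dwarf, the knight]
5. Courier goes to the north bank with the rogue.  [the south bank: — | the north bank: the dwarf, the knight, the rogue]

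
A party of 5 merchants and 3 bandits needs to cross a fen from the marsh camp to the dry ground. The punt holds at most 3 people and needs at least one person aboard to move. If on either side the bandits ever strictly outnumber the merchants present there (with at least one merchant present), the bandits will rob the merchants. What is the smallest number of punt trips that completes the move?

Counting alone: each trip to the dry ground takes at most 3 across and each return brings at least 1 back, so after t trips out (and t−1 returns) at most 3t − (t−1) of the 8 are across; that first reaches 8 at t = 4, so at least 7 crossings are needed.
The plan below uses exactly 7 crossings, so it is optimal:
1. 2 bandits → the dry ground.  (the marsh camp: 5M 1B; the dry ground: 0M 2B)
2. 1 bandit ← the marsh camp.  (the marsh camp: 5M 2B; the dry ground: 0M 1B)
3. 2 merchants and 1 bandit → the dry ground.  (the marsh camp: 3M 1B; the dry ground: 2M 2B)
4. 1 bandit ← the marsh camp.  (the marsh camp: 3M 2B; the dry ground: 2M 1B)
5. 1 merchant and 2 bandits → the dry ground.  (the marsh camp: 2M 0B; the dry ground: 3M 3B)
6. 1 bandit ← the marsh camp.  (the marsh camp: 2M 1B; the dry ground: 3M 2B)
7. 2 merchants and 1 bandit → the dry ground.  (the marsh camp: 0M 0B; the dry ground: 5M 3B)

7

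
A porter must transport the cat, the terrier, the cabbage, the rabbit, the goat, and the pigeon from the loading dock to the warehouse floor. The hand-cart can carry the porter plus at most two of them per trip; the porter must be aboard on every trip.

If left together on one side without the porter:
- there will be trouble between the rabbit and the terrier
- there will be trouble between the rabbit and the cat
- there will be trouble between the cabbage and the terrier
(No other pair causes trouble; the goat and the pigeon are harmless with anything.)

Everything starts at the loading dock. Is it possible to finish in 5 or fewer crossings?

Yes — this plan uses 5 crossings (≤ 5):
1. Porter goes to the warehouse floor with the cat and the terrier.
2. Porter goes back to the loading dock alone.
3. Porter goes to the warehouse floor with the goat and the pigeon.
4. Porter goes back to the loading dock alone.
5. Porter goes to the warehouse floor with the cabbage and the rabbit.

Yes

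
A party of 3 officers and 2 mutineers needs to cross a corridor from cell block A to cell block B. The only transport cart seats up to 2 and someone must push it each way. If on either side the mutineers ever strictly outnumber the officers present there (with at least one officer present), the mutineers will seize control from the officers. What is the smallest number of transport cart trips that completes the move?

7

Counting alone: each trip to cell block B takes at most 2 across and each return brings at least 1 back, so after t trips out (and t−1 returns) at most 2t − (t−1) of the 5 are across; that first reaches 5 at t = 4, so at least 7 crossings are needed.
The plan below uses exactly 7 crossings, so it is optimal:
1. 2 mutineers → cell block B.  (cell block A: 3O 0M; cell block B: 0O 2M)
2. 1 mutineer ← cell block A.  (cell block A: 3O 1M; cell block B: 0O 1M)
3. 2 officers → cell block B.  (cell block A: 1O 1M; cell block B: 2O 1M)
4. 1 officer ← cell block A.  (cell block A: 2O 1M; cell block B: 1O 1M)
5. 1 officer and 1 mutineer → cell block B.  (cell block A: 1O 0M; cell block B: 2O 2M)
6. 1 mutineer ← cell block A.  (cell block A: 1O 1M; cell block B: 2O 1M)
7. 1 officer and 1 mutineer → cell block B.  (cell block A: 0O 0M; cell block B: 3O 2M)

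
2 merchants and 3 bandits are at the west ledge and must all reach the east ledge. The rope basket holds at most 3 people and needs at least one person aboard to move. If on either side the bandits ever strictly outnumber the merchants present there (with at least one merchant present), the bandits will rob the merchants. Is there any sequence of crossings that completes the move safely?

The bandits already outnumber the merchants at the west ledge before anyone moves, so the starting position itself is disallowed.

No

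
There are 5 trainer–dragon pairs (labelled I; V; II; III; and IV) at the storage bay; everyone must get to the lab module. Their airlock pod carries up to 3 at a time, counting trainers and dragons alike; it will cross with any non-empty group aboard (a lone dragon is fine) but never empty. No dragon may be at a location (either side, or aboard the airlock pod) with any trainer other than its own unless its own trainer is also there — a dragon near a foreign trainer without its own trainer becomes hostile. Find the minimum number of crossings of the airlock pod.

11

Counting alone: each trip to the lab module takes at most 3 across and each return brings at least 1 back, so after t trips out (and t−1 returns) at most 3t − (t−1) of the 10 are across; that first reaches 10 at t = 5, so at least 9 crossings are needed.
The safety rule pushes this higher. Following every safe sequence of crossings, the most of the 10 that can be at the lab module as the airlock pod arrives there on crossing 9 is 9 — never all 10.
So no plan with fewer than 11 crossings exists, and this one achieves 11:
1. dragon I and trainer I cross → the lab module.
2. trainer I crosses ← the storage bay.
3. dragon II, dragon III, and dragon V cross → the lab module.
4. dragon I crosses ← the storage bay.
5. trainer II, trainer III, and trainer V cross → the lab module.
6. dragon V and trainer V cross ← the storage bay.
7. trainer I, trainer IV, and trainer V cross → the lab module.
8. dragon II crosses ← the storage bay.
9. dragon I and dragon V cross → the lab module.
10. dragon I crosses ← the storage bay.
11. dragon I, dragon II, and dragon IV cross → the lab module.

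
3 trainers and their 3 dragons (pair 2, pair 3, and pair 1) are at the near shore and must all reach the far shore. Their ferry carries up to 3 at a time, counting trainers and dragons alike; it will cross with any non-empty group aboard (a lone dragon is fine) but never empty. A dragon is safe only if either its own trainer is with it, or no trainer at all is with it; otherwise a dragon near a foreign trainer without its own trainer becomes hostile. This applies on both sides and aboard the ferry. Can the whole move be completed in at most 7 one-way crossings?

Yes

Yes — this plan uses 5 crossings (≤ 7):
1. dragon 2 and trainer 2 cross → the far shore.
2. trainer 2 crosses ← the near shore.
3. trainer 1, trainer 2, and trainer 3 cross → the far shore.
4. dragon 2 crosses ← the near shore.
5. dragon 1, dragon 2, and dragon 3 cross → the far shore.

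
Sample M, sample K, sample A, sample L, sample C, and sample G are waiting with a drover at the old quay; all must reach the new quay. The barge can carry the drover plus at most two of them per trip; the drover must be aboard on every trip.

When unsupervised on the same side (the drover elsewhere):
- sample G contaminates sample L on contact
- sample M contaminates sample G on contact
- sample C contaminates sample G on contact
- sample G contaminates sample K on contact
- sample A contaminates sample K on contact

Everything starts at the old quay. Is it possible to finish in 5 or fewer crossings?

No

Counting alone: the drover can take at most 2 across per trip to the new quay, so moving all 6 needs at least 3 loaded trips out, with a return between consecutive ones — at least 5 crossings.
The safety rule pushes this higher. Following every safe sequence of crossings, the most of the 6 that can be at the new quay as the barge arrives there on crossing 5 is 5 — never all 6.
So the move cannot be finished within 5 crossings. (The shortest complete plan takes 7:)
1. Drover goes to the new quay with sample G and sample K.  [the old quay: sample A, sample C, sample L, sample M | the new quay: sample G, sample K]
2. Drover goes back to the old quay with sample K.  [the old quay: sample A, sample C, sample K, sample L, sample M | the new quay: sample G]
3. Drover goes to the new quay with sample K and sample M.  [the old quay: sample A, sample C, sample L | the new quay: sample G, sample K, sample M]
4. Drover goes back to the old quay with sample G.  [the old quay: sample A, sample C, sample G, sample L | the new quay: sample K, sample M]
5. Drover goes to the new quay with sample C and sample L.  [the old quay: sample A, sample G | the new quay: sample C, sample K, sample L, sample M]
6. Drover goes back to the old quay alone.  [the old quay: sample A, sample G | the new quay: sample C, sample K, sample L, sample M]
7. Drover goes to the new quay with sample A and sample G.  [the old quay: — | the new quay: sample A, sample C, sample G, sample K, sample L, sample M]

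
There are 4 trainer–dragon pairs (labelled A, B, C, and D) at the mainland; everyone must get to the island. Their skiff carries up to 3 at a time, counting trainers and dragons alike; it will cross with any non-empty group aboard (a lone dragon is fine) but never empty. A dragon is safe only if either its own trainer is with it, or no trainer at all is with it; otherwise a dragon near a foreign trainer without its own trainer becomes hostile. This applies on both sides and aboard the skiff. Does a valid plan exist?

1. dragon A and trainer A cross → the island.
2. trainer A crosses ← the mainland.
3. dragon B, trainer A, and trainer B cross → the island.
4. dragon A and trainer A cross ← the mainland.
5. trainer A, trainer C, and trainer D cross → the island.
6. dragon B crosses ← the mainland.
7. dragon A and dragon B cross → the island.
8. dragon A crosses ← the mainland.
9. dragon A, dragon C, and dragon D cross → the island.

Yes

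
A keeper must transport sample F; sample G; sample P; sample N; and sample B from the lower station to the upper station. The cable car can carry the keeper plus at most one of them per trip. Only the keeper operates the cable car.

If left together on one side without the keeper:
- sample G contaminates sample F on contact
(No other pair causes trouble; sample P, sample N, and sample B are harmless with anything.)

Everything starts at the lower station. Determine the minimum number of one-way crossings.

9

Counting alone: the keeper can take at most 1 across per trip to the upper station, so moving all 5 needs at least 5 loaded trips out, with a return between consecutive ones — at least 9 crossings.
The plan below uses exactly 9 crossings, so it is optimal:
1. Keeper goes to the upper station with sample F.
2. Keeper goes back to the lower station alone.
3. Keeper goes to the upper station with sample P.
4. Keeper goes back to the lower station alone.
5. Keeper goes to the upper station with sample N.
6. Keeper goes back to the lower station alone.
7. Keeper goes to the upper station with sample B.
8. Keeper goes back to the lower station alone.
9. Keeper goes to the upper station with sample G.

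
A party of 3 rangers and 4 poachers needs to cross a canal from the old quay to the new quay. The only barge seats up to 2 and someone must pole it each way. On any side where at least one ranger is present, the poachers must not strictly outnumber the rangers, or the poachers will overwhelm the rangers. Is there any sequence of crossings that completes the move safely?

The poachers already outnumber the rangers at the old quay before anyone moves, so the starting position itself is disallowed.

No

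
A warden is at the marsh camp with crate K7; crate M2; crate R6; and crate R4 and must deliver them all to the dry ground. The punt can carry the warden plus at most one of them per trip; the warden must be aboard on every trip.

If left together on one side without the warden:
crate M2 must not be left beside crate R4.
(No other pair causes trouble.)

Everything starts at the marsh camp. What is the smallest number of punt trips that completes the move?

7

Counting alone: the warden can take at most 1 across per trip to the dry ground, so moving all 4 needs at least 4 loaded trips out, with a return between consecutive ones — at least 7 crossings.
The plan below uses exactly 7 crossings, so it is optimal:
1. Warden goes to the dry ground with crate M2.  [the marsh camp: crate K7, crate R4, crate R6 | the dry ground: crate M2]
2. Warden goes back to the marsh camp alone.  [the marsh camp: crate K7, crate R4, crate R6 | the dry ground: crate M2]
3. Warden goes to the dry ground with crate K7.  [the marsh camp: crate R4, crate R6 | the dry ground: crate K7, crate M2]
4. Warden goes back to the marsh camp alone.  [the marsh camp: crate R4, crate R6 | the dry ground: crate K7, crate M2]
5. Warden goes to the dry ground with crate R6.  [the marsh camp: crate R4 | the dry ground: crate K7, crate M2, crate R6]
6. Warden goes back to the marsh camp alone.  [the marsh camp: crate R4 | the dry ground: crate K7, crate M2, crate R6]
7. Warden goes to the dry ground with crate R4.  [the marsh camp: — | the dry ground: crate K7, crate M2, crate R4, crate R6]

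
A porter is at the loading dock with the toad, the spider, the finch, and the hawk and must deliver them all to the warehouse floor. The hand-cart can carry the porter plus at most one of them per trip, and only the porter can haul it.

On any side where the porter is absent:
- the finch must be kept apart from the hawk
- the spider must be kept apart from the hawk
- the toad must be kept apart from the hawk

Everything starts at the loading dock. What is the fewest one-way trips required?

impossible

Following every safe sequence of crossings from the start, the most of the 4 that can be at the warehouse floor as the hand-cart arrives there on crossings 1, 3 is 1, 2 respectively; the best ever achieved is 2 of 4.
From crossing 5 on, no configuration arises that was not already reachable earlier: only 9 distinct safe configurations (who is on which side, and where the hand-cart is) can ever be reached, none of them has everyone across, and every continuation just revisits them. So no valid plan exists.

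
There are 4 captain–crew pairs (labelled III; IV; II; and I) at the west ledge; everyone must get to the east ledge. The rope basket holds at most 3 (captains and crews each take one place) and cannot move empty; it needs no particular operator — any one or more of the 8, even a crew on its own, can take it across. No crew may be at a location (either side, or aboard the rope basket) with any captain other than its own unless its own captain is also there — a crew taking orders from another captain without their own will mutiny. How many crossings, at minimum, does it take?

Counting alone: each trip to the east ledge takes at most 3 across and each return brings at least 1 back, so after t trips out (and t−1 returns) at most 3t − (t−1) of the 8 are across; that first reaches 8 at t = 4, so at least 7 crossings are needed.
The safety rule pushes this higher. Following every safe sequence of crossings, the most of the 8 that can be at the east ledge as the rope basket arrives there on crossing 7 is 7 — never all 8.
So no plan with fewer than 9 crossings exists, and this one achieves 9:
1. captain III and crew III cross → the east ledge.
2. captain III crosses ← the west ledge.
3. captain III, captain IV, and crew IV cross → the east ledge.
4. captain III and crew III cross ← the west ledge.
5. captain I, captain II, and captain III cross → the east ledge.
6. crew IV crosses ← the west ledge.
7. crew III and crew IV cross → the east ledge.
8. crew III crosses ← the west ledge.
9. crew I, crew II, and crew III cross → the east ledge.

9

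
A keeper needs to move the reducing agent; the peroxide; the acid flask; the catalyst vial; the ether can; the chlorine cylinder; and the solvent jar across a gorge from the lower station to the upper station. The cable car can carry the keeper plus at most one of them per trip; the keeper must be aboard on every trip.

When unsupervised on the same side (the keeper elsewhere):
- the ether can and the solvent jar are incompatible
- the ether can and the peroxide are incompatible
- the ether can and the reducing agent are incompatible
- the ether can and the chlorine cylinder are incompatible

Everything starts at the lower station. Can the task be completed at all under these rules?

Following every safe sequence of crossings from the start, the most of the 7 that can be at the upper station as the cable car arrives there on crossings 1, 3, 5, 7 is 1, 2, 3, 4 respectively; the best ever achieved is 4 of 7.
From crossing 9 on, no configuration arises that was not already reachable earlier: only 44 distinct safe configurations (who is on which side, and where the cable car is) can ever be reached, none of them has everyone across, and every continuation just revisits them. So no valid plan exists.

No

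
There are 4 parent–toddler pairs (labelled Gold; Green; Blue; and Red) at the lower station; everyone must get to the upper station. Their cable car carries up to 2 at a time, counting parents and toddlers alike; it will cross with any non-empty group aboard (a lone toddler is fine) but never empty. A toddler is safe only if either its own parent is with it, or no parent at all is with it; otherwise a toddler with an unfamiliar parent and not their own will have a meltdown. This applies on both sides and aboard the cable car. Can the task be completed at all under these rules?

Following every safe sequence of crossings from the start, the most of the 8 that can be at the upper station as the cable car arrives there on crossings 1, 3, 5 is 2, 3, 4 respectively; the best ever achieved is 4 of 8.
From crossing 7 on, no configuration arises that was not already reachable earlier: only 44 distinct safe configurations (who is on which side, and where the cable car is) can ever be reached, none of them has everyone across, and every continuation just revisits them. So no valid plan exists.

No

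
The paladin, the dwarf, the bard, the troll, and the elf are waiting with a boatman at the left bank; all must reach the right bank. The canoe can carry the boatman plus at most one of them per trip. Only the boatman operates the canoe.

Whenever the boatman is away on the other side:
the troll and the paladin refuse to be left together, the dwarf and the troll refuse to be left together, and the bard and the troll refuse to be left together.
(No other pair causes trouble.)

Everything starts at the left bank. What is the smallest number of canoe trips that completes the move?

impossible

Following every safe sequence of crossings from the start, the most of the 5 that can be at the right bank as the canoe arrives there on crossings 1, 3, 5 is 1, 2, 3 respectively; the best ever achieved is 3 of 5.
From crossing 7 on, no configuration arises that was not already reachable earlier: only 18 distinct safe configurations (who is on which side, and where the canoe is) can ever be reached, none of them has everyone across, and every continuation just revisits them. So no valid plan exists.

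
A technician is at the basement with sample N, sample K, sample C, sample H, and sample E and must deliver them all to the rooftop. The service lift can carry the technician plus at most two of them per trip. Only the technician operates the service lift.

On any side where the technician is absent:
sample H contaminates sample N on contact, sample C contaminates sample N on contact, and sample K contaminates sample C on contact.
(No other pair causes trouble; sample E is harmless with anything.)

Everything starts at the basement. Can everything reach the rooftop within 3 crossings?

No

Counting alone: the technician can take at most 2 across per trip to the rooftop, so moving all 5 needs at least 3 loaded trips out, with a return between consecutive ones — at least 5 crossings.
Since 3 < 5, 3 crossings cannot be enough. (The shortest complete plan in fact takes 5:)
1. Technician goes to the rooftop with sample K and sample N.
2. Technician goes back to the basement alone.
3. Technician goes to the rooftop with sample E.
4. Technician goes back to the basement alone.
5. Technician goes to the rooftop with sample C and sample H.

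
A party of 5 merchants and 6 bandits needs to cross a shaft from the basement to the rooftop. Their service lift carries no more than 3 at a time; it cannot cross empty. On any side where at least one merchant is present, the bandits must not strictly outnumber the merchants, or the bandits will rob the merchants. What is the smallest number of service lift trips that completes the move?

impossible

The bandits already outnumber the merchants at the basement before anyone moves, so the starting position itself is disallowed.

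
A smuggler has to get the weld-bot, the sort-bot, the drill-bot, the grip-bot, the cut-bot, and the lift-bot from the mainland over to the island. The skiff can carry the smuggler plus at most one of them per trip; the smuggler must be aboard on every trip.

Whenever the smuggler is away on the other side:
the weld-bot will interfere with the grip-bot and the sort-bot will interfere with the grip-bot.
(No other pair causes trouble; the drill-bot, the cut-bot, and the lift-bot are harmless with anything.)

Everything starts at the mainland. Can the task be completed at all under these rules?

Yes

1. Smuggler goes to the island with the grip-bot.
2. Smuggler goes back to the mainland alone.
3. Smuggler goes to the island with the weld-bot.
4. Smuggler goes back to the mainland with the grip-bot.
5. Smuggler goes to the island with the sort-bot.
6. Smuggler goes back to the mainland alone.
7. Smuggler goes to the island with the drill-bot.
8. Smuggler goes back to the mainland alone.
9. Smuggler goes to the island with the cut-bot.
10. Smuggler goes back to the mainland alone.
11. Smuggler goes to the island with the lift-bot.
12. Smuggler goes back to the mainland alone.
13. Smuggler goes to the island with the grip-bot.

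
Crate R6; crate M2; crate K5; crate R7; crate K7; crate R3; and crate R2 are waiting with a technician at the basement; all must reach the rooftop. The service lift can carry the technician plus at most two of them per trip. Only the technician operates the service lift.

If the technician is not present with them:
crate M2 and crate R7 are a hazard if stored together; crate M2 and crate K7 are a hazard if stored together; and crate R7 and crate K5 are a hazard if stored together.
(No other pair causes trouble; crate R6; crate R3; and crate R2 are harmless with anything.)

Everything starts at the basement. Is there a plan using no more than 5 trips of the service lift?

No

Counting alone: the technician can take at most 2 across per trip to the rooftop, so moving all 7 needs at least 4 loaded trips out, with a return between consecutive ones — at least 7 crossings.
Since 5 < 7, 5 crossings cannot be enough. (The shortest complete plan in fact takes 7:)
1. Technician goes to the rooftop with crate K5 and crate M2.
2. Technician goes back to the basement alone.
3. Technician goes to the rooftop with crate R6.
4. Technician goes back to the basement alone.
5. Technician goes to the rooftop with crate R2 and crate R3.
6. Technician goes back to the basement alone.
7. Technician goes to the rooftop with crate K7 and crate R7.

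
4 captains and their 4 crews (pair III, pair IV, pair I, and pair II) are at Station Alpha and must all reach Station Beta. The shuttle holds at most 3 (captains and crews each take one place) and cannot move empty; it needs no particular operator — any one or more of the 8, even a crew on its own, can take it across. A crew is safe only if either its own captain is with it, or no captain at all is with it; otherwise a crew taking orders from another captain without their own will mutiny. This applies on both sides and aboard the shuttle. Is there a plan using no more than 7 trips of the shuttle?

Counting alone: each trip to Station Beta takes at most 3 across and each return brings at least 1 back, so after t trips out (and t−1 returns) at most 3t − (t−1) of the 8 are across; that first reaches 8 at t = 4, so at least 7 crossings are needed.
The safety rule pushes this higher. Following every safe sequence of crossings, the most of the 8 that can be at Station Beta as the shuttle arrives there on crossing 7 is 7 — never all 8.
So the move cannot be finished within 7 crossings. (The shortest complete plan takes 9:)
1. captain III and crew III cross → Station Beta.
2. captain III crosses ← Station Alpha.
3. captain III, captain IV, and crew IV cross → Station Beta.
4. captain III and crew III cross ← Station Alpha.
5. captain I, captain II, and captain III cross → Station Beta.
6. crew IV crosses ← Station Alpha.
7. crew III and crew IV cross → Station Beta.
8. crew III crosses ← Station Alpha.
9. crew I, crew II, and crew III cross → Station Beta.

No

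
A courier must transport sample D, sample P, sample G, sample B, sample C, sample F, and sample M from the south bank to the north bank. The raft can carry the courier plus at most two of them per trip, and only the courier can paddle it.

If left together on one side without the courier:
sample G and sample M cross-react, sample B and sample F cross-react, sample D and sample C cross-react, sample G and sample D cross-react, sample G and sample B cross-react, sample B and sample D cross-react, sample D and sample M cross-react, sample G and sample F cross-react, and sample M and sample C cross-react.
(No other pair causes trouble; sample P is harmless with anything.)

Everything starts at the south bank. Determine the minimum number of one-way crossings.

impossible

Whatever the first load, the items left behind include a forbidden pair without the courier. No opening move is safe, so no plan exists.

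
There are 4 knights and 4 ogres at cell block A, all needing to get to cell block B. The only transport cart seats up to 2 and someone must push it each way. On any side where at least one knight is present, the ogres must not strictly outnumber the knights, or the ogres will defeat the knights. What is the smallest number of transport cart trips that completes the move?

impossible

Following every safe sequence of crossings from the start, the most of the 8 that can be at cell block B as the transport cart arrives there on crossings 1, 3, 5 is 2, 3, 4 respectively; the best ever achieved is 4 of 8.
From crossing 7 on, no configuration arises that was not already reachable earlier: only 11 distinct safe configurations (who is on which side, and where the transport cart is) can ever be reached, none of them has everyone across, and every continuation just revisits them. They are: 0 knights + 0 ogres across (transport cart back at the start); 0 knights + 1 ogre across (transport cart there); 0 knights + 1 ogre across (transport cart back at the start); 0 knights + 2 ogres across (transport cart there); 0 knights + 2 ogres across (transport cart back at the start); 0 knights + 3 ogres across (transport cart there); 0 knights + 3 ogres across (transport cart back at the start); 0 knights + 4 ogres across (transport cart there); 1 knight + 1 ogre across (transport cart there); 1 knight + 1 ogre across (transport cart back at the start); 2 knights + 2 ogres across (transport cart there). So no valid plan exists.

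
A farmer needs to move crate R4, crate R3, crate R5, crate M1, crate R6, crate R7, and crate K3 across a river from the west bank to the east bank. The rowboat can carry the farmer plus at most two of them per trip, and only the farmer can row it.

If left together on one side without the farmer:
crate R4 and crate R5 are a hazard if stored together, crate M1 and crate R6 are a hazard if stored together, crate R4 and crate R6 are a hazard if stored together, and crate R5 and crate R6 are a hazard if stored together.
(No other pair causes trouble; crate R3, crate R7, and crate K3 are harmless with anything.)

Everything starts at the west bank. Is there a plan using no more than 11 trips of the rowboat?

Yes — this plan uses 11 crossings (≤ 11):
1. Farmer goes to the east bank with crate R4 and crate R6.
2. Farmer goes back to the west bank with crate R4.
3. Farmer goes to the east bank with crate R3 and crate R4.
4. Farmer goes back to the west bank with crate R4.
5. Farmer goes to the east bank with crate M1 and crate R4.
6. Farmer goes back to the west bank with crate R6.
7. Farmer goes to the east bank with crate R5 and crate R7.
8. Farmer goes back to the west bank with crate R4.
9. Farmer goes to the east bank with crate K3 and crate R4.
10. Farmer goes back to the west bank with crate R4.
11. Farmer goes to the east bank with crate R4 and crate R6.

Yes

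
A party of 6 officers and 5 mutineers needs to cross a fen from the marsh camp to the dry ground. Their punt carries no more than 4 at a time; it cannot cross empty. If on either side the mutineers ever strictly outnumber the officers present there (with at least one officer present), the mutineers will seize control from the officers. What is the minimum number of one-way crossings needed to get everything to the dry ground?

Counting alone: each trip to the dry ground takes at most 4 across and each return brings at least 1 back, so after t trips out (and t−1 returns) at most 4t − (t−1) of the 11 are across; that first reaches 11 at t = 4, so at least 7 crossings are needed.
The plan below uses exactly 7 crossings, so it is optimal:
1. 2 mutineers → the dry ground.  (the marsh camp: 6O 3M; the dry ground: 0O 2M)
2. 1 mutineer ← the marsh camp.  (the marsh camp: 6O 4M; the dry ground: 0O 1M)
3. 4 mutineers → the dry ground.  (the marsh camp: 6O 0M; the dry ground: 0O 5M)
4. 1 mutineer ← the marsh camp.  (the marsh camp: 6O 1M; the dry ground: 0O 4M)
5. 4 officers → the dry ground.  (the marsh camp: 2O 1M; the dry ground: 4O 4M)
6. 1 mutineer ← the marsh camp.  (the marsh camp: 2O 2M; the dry ground: 4O 3M)
7. 2 officers and 2 mutineers → the dry ground.  (the marsh camp: 0O 0M; the dry ground: 6O 5M)

7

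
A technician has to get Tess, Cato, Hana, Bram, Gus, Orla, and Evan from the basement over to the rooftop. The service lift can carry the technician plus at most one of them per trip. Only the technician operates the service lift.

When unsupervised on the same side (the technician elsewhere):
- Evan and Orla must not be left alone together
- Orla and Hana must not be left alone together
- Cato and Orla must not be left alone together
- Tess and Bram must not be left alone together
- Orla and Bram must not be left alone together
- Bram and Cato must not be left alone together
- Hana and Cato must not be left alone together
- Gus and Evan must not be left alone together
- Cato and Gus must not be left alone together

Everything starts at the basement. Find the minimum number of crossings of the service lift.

Whatever the first load, the items left behind include a forbidden pair without the technician. No opening move is safe, so no plan exists.

impossible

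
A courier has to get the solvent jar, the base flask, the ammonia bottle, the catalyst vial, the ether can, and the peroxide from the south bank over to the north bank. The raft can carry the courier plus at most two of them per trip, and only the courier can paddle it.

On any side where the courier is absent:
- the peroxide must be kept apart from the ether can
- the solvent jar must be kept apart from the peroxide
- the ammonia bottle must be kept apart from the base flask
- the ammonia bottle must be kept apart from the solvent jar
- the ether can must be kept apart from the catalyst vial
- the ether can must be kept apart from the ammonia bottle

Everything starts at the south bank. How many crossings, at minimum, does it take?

impossible

Whatever the first load, the items left behind include a forbidden pair without the courier. No opening move is safe, so no plan exists.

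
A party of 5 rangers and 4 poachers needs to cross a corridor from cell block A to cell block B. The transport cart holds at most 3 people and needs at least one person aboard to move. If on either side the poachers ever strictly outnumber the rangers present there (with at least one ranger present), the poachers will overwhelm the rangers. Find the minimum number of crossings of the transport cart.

7

Counting alone: each trip to cell block B takes at most 3 across and each return brings at least 1 back, so after t trips out (and t−1 returns) at most 3t − (t−1) of the 9 are across; that first reaches 9 at t = 4, so at least 7 crossings are needed.
The plan below uses exactly 7 crossings, so it is optimal:
1. 3 poachers → cell block B.  (cell block A: 5R 1P; cell block B: 0R 3P)
2. 1 poacher ← cell block A.  (cell block A: 5R 2P; cell block B: 0R 2P)
3. 3 rangers → cell block B.  (cell block A: 2R 2P; cell block B: 3R 2P)
4. 1 ranger ← cell block A.  (cell block A: 3R 2P; cell block B: 2R 2P)
5. 2 rangers and 1 poacher → cell block B.  (cell block A: 1R 1P; cell block B: 4R 3P)
6. 1 ranger ← cell block A.  (cell block A: 2R 1P; cell block B: 3R 3P)
7. 2 rangers and 1 poacher → cell block B.  (cell block A: 0R 0P; cell block B: 5R 4P)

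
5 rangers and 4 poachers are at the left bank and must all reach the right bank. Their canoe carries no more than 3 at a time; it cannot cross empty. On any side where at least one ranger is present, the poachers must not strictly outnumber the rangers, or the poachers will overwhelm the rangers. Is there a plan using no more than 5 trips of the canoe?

No

Counting alone: each trip to the right bank takes at most 3 across and each return brings at least 1 back, so after t trips out (and t−1 returns) at most 3t − (t−1) of the 9 are across; that first reaches 9 at t = 4, so at least 7 crossings are needed.
Since 5 < 7, 5 crossings cannot be enough. (The shortest complete plan in fact takes 7:)
1. 3 poachers → the right bank.  (the left bank: 5R 1P; the right bank: 0R 3P)
2. 1 poacher ← the left bank.  (the left bank: 5R 2P; the right bank: 0R 2P)
3. 3 rangers → the right bank.  (the left bank: 2R 2P; the right bank: 3R 2P)
4. 1 ranger ← the left bank.  (the left bank: 3R 2P; the right bank: 2R 2P)
5. 2 rangers and 1 poacher → the right bank.  (the left bank: 1R 1P; the right bank: 4R 3P)
6. 1 ranger ← the left bank.  (the left bank: 2R 1P; the right bank: 3R 3P)
7. 2 rangers and 1 poacher → the right bank.  (the left bank: 0R 0P; the right bank: 5R 4P)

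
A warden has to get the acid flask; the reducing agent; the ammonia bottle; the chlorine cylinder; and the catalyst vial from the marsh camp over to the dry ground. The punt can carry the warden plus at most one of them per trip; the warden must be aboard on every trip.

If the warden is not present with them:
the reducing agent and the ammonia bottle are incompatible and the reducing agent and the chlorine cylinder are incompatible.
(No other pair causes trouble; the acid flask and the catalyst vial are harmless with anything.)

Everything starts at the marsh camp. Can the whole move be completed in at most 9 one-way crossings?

Counting alone: the warden can take at most 1 across per trip to the dry ground, so moving all 5 needs at least 5 loaded trips out, with a return between consecutive ones — at least 9 crossings.
The safety rule pushes this higher. Following every safe sequence of crossings, the most of the 5 that can be at the dry ground as the punt arrives there on crossing 9 is 4 — never all 5.
So the move cannot be finished within 9 crossings. (The shortest complete plan takes 11:)
1. Warden goes to the dry ground with the reducing agent.
2. Warden goes back to the marsh camp alone.
3. Warden goes to the dry ground with the acid flask.
4. Warden goes back to the marsh camp alone.
5. Warden goes to the dry ground with the ammonia bottle.
6. Warden goes back to the marsh camp with the reducing agent.
7. Warden goes to the dry ground with the chlorine cylinder.
8. Warden goes back to the marsh camp alone.
9. Warden goes to the dry ground with the catalyst vial.
10. Warden goes back to the marsh camp alone.
11. Warden goes to the dry ground with the reducing agent.

No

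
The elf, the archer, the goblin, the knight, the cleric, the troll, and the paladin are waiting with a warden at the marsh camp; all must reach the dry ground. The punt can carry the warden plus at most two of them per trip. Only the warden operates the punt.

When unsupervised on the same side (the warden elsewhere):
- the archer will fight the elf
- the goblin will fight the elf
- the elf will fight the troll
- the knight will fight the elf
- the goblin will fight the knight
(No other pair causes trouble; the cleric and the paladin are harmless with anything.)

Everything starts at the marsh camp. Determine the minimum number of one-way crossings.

11

Counting alone: the warden can take at most 2 across per trip to the dry ground, so moving all 7 needs at least 4 loaded trips out, with a return between consecutive ones — at least 7 crossings.
The safety rule pushes this higher. Following every safe sequence of crossings, the most of the 7 that can be at the dry ground as the punt arrives there on crossings 7, 9 is 5, 6 respectively — never all 7.
So no plan with fewer than 11 crossings exists, and this one achieves 11:
1. Warden goes to the dry ground with the elf and the goblin.
2. Warden goes back to the marsh camp with the elf.
3. Warden goes to the dry ground with the archer and the elf.
4. Warden goes back to the marsh camp with the elf.
5. Warden goes to the dry ground with the cleric and the elf.
6. Warden goes back to the marsh camp with the elf.
7. Warden goes to the dry ground with the elf and the troll.
8. Warden goes back to the marsh camp with the elf.
9. Warden goes to the dry ground with the elf and the paladin.
10. Warden goes back to the marsh camp with the elf.
11. Warden goes to the dry ground with the elf and the knight.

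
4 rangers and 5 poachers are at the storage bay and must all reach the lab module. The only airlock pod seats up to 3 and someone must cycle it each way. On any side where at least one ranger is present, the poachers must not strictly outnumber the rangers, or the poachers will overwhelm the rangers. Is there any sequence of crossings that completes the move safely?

The poachers already outnumber the rangers at the storage bay before anyone moves, so the starting position itself is disallowed.

No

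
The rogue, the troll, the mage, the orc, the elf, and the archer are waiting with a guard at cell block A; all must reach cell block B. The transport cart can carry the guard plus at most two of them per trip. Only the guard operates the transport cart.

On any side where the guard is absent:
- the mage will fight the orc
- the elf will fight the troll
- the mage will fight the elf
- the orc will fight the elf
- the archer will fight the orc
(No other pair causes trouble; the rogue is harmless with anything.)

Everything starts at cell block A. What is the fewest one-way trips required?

9

Counting alone: the guard can take at most 2 across per trip to cell block B, so moving all 6 needs at least 3 loaded trips out, with a return between consecutive ones — at least 5 crossings.
The safety rule pushes this higher. Following every safe sequence of crossings, the most of the 6 that can be at cell block B as the transport cart arrives there on crossings 5, 7 is 4, 5 respectively — never all 6.
So no plan with fewer than 9 crossings exists, and this one achieves 9:
1. Guard goes to cell block B with the elf and the orc.  [cell block A: the archer, the mage, the rogue, the troll | cell block B: the elf, the orc]
2. Guard goes back to cell block A with the orc.  [cell block A: the archer, the mage, the orc, the rogue, the troll | cell block B: the elf]
3. Guard goes to cell block B with the orc and the rogue.  [cell block A: the archer, the mage, the troll | cell block B: the elf, the orc, the rogue]
4. Guard goes back to cell block A with the orc.  [cell block A: the archer, the mage, the orc, the troll | cell block B: the elf, the rogue]
5. Guard goes to cell block B with the orc and the troll.  [cell block A: the archer, the mage | cell block B: the elf, the orc, the rogue, the troll]
6. Guard goes back to cell block A with the elf.  [cell block A: the archer, the elf, the mage | cell block B: the orc, the rogue, the troll]
7. Guard goes to cell block B with the archer and the mage.  [cell block A: the elf | cell block B: the archer, the mage, the orc, the rogue, the troll]
8. Guard goes back to cell block A with the orc.  [cell block A: the elf, the orc | cell block B: the archer, the mage, the rogue, the troll]
9. Guard goes to cell block B with the elf and the orc.  [cell block A: — | cell block B: the archer, the elf, the mage, the orc, the rogue, the troll]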